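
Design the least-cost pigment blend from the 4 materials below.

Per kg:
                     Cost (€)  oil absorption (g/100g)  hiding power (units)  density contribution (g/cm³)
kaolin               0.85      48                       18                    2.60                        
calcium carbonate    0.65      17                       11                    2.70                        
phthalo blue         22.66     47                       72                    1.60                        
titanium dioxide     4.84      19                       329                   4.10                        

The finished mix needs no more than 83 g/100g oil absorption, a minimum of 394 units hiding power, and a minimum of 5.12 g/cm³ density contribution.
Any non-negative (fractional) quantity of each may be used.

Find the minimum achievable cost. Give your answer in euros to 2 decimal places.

Let x1 = kg of kaolin, x2 = kg of calcium carbonate, x3 = kg of phthalo blue, x4 = kg of titanium dioxide.
Minimize 0.85x1 + 0.65x2 + 22.66x3 + 4.84x4 subject to:
  48x1 + 17x2 + 47x3 + 19x4 ≤ 83   (oil absorption)
  18x1 + 11x2 + 72x3 + 329x4 ≥ 394   (hiding power)
  2.6x1 + 2.7x2 + 1.6x3 + 4.1x4 ≥ 5.12   (density contribution)
  x1, x2, x3, x4 ≥ 0.
The cheapest feasible vertex uses only calcium carbonate, titanium dioxide; kaolin, phthalo blue are not used. Binding constraints: hiding power and density contribution.
Optimal quantities: calcium carbonate = 0.08193 kg, titanium dioxide = 1.195 kg.
Hence cost = 0.65·0.08193 + 4.84·1.195 = €5.8371.

€5.84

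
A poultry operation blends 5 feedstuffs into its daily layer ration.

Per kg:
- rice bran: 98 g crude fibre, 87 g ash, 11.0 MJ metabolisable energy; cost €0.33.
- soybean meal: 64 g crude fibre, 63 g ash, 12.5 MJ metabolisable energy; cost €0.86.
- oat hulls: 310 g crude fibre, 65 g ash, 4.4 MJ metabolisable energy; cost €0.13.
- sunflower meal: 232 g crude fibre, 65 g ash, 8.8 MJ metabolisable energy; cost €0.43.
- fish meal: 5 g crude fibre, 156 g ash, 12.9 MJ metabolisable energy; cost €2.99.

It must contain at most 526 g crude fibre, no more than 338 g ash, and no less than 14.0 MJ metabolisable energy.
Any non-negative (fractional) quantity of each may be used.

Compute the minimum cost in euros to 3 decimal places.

This is a linear program. Let x1 = kg of rice bran, x2 = kg of soybean meal, x3 = kg of oat hulls, x4 = kg of sunflower meal, x5 = kg of fish meal.
min 0.33x1 + 0.86x2 + 0.13x3 + 0.43x4 + 2.99x5 subject to:
  98x1 + 64x2 + 310x3 + 232x4 + 5x5 ≤ 526   (crude fibre)
  87x1 + 63x2 + 65x3 + 65x4 + 156x5 ≤ 338   (ash)
  11x1 + 12.5x2 + 4.4x3 + 8.8x4 + 12.9x5 ≥ 14   (metabolisable energy)
  x1, x2, x3, x4, x5 ≥ 0.
The minimum-cost mix takes nothing from soybean meal, sunflower meal, fish meal — only rice bran, oat hulls. Binding constraints: crude fibre and metabolisable energy.
That vertex is x1 = 0.68, x3 = 1.482.
Hence cost = 0.33·0.68 + 0.13·1.482 = €0.41706.

€0.417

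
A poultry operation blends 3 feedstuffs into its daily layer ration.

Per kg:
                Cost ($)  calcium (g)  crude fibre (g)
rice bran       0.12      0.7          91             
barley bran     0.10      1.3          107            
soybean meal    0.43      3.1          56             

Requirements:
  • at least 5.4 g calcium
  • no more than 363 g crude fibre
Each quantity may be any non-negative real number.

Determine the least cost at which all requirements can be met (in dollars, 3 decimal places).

Let x1 = kg of rice bran, x2 = kg of barley bran, x3 = kg of soybean meal.
Minimize 0.12x1 + 0.1x2 + 0.43x3 with:
  0.7x1 + 1.3x2 + 3.1x3 ≥ 5.4   (calcium)
  91x1 + 107x2 + 56x3 ≤ 363   (crude fibre)
  x1, x2, x3 ≥ 0.
At the optimum only barley bran, soybean meal are positive (rice bran = 0). Binding constraints: calcium and crude fibre.
That vertex is x2 = 3.178, x3 = 0.409.
Total cost: 0.1·3.178 + 0.43·0.409 = 0.49367.

$0.494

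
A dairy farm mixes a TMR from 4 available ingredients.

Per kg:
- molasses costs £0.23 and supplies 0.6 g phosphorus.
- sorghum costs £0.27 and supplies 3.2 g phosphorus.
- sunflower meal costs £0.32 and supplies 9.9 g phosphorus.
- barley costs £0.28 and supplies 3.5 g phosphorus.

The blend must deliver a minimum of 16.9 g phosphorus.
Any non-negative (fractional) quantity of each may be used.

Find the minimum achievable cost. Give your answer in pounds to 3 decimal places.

£0.546

Treat it as an LP. Let x1 = kg of molasses, x2 = kg of sorghum, x3 = kg of sunflower meal, x4 = kg of barley.
Minimise 0.23x1 + 0.27x2 + 0.32x3 + 0.28x4 with:
  0.6x1 + 3.2x2 + 9.9x3 + 3.5x4 ≥ 16.9   (phosphorus)
  x1, x2, x3, x4 ≥ 0.
The cheapest feasible vertex uses only sunflower meal; molasses, sorghum, barley are not used. Binding constraint: phosphorus.
That vertex is x3 = 1.707.
Objective = 0.32·1.707 = 0.54624.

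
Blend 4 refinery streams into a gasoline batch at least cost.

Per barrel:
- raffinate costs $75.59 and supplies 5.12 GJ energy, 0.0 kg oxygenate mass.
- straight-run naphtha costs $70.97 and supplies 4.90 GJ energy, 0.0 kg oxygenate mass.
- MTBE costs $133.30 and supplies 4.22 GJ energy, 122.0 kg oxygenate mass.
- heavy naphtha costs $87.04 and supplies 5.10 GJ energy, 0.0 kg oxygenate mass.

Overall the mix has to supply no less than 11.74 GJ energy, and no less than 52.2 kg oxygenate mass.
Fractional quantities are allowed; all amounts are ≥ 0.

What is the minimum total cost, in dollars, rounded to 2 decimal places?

$200.92

Treat it as an LP. Let x1 = barrels of raffinate, x2 = barrels of straight-run naphtha, x3 = barrels of MTBE, x4 = barrels of heavy naphtha.
min 75.59x1 + 70.97x2 + 133.3x3 + 87.04x4 subject to:
  5.12x1 + 4.9x2 + 4.22x3 + 5.1x4 ≥ 11.74   (energy)
  122x3 ≥ 52.2   (oxygenate mass)
  x1, x2, x3, x4 ≥ 0.
The minimum-cost mix takes nothing from raffinate, heavy naphtha — only straight-run naphtha, MTBE. There the energy and oxygenate mass constraints are tight.
That vertex is x2 = 2.0274, x3 = 0.42787.
Objective = 70.97·2.0274 + 133.3·0.42787 = 200.9196.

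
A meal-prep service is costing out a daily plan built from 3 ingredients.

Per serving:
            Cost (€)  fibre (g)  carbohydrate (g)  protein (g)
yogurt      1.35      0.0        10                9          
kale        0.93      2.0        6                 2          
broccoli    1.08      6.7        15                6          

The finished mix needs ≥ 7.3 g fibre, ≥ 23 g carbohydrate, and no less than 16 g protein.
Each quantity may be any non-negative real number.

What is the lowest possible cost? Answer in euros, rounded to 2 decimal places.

€2.60

Treat it as an LP. Let x1 = servings of yogurt, x2 = servings of kale, x3 = servings of broccoli.
min 1.35x1 + 0.93x2 + 1.08x3 with:
  2x2 + 6.7x3 ≥ 7.3   (fibre)
  10x1 + 6x2 + 15x3 ≥ 23   (carbohydrate)
  9x1 + 2x2 + 6x3 ≥ 16   (protein)
  x1, x2, x3 ≥ 0.
At the optimum only yogurt, broccoli are positive (kale = 0). Binding constraints: fibre and protein.
Optimal quantities: yogurt = 1.051 servings, broccoli = 1.09 servings.
Hence cost = 1.35·1.051 + 1.08·1.09 = €2.5961.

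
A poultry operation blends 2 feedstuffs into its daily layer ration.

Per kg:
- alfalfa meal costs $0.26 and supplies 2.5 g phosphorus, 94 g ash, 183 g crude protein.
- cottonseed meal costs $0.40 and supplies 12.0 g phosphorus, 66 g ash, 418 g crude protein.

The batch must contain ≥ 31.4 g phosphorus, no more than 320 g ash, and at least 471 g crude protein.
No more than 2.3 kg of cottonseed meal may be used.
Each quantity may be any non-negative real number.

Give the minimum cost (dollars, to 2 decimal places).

This is a linear program. Let x1 = kg of alfalfa meal, x2 = kg of cottonseed meal.
Minimise 0.26x1 + 0.4x2 subject to:
  2.5x1 + 12x2 ≥ 31.4   (phosphorus)
  94x1 + 66x2 ≤ 320   (ash)
  183x1 + 418x2 ≥ 471   (crude protein)
  x2 ≤ 2.3
  x1, x2 ≥ 0.
Both inputs are positive at the optimum. Binding constraints: phosphorus and the cottonseed meal cap.
Solving gives x1 = 1.52, x2 = 2.3.
Hence cost = 0.26·1.52 + 0.4·2.3 = $1.3152.

$1.32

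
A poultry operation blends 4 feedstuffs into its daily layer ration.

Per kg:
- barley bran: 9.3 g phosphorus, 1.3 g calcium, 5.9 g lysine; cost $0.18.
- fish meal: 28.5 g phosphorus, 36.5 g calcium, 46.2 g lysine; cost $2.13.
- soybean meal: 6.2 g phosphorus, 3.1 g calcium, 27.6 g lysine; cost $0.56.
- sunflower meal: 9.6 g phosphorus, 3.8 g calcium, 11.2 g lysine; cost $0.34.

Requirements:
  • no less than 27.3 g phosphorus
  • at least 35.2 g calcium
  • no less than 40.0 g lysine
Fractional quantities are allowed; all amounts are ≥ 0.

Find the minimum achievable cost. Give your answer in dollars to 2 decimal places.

Let x1 = kg of barley bran, x2 = kg of fish meal, x3 = kg of soybean meal, x4 = kg of sunflower meal.
min 0.18x1 + 2.13x2 + 0.56x3 + 0.34x4 subject to:
  9.3x1 + 28.5x2 + 6.2x3 + 9.6x4 ≥ 27.3   (phosphorus)
  1.3x1 + 36.5x2 + 3.1x3 + 3.8x4 ≥ 35.2   (calcium)
  5.9x1 + 46.2x2 + 27.6x3 + 11.2x4 ≥ 40   (lysine)
  x1, x2, x3, x4 ≥ 0.
The minimum-cost mix takes nothing from barley bran, soybean meal, sunflower meal — only fish meal. Binding constraint: calcium.
That vertex is x2 = 0.9644.
Hence cost = 2.13·0.9644 = $2.0542.

$2.05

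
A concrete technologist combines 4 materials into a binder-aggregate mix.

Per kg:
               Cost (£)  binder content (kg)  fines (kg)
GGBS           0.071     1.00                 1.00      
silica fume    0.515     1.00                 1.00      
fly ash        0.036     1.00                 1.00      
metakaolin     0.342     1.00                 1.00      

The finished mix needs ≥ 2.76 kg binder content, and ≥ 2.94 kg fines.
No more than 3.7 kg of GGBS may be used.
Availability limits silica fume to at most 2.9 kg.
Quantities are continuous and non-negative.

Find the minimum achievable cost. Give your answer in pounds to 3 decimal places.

£0.106

Let x1 = kg of GGBS, x2 = kg of silica fume, x3 = kg of fly ash, x4 = kg of metakaolin.
Minimise 0.071x1 + 0.515x2 + 0.036x3 + 0.342x4 subject to:
  1x1 + 1x2 + 1x3 + 1x4 ≥ 2.76   (binder content)
  1x1 + 1x2 + 1x3 + 1x4 ≥ 2.94   (fines)
  x1 ≤ 3.7
  x2 ≤ 2.9
  x1, x2, x3, x4 ≥ 0.
The optimal basis is {fly ash}; GGBS, silica fume, metakaolin drop out. There the fines constraint is tight.
Solving gives x3 = 2.94.
Cost = 0.036·2.94 = 0.10584.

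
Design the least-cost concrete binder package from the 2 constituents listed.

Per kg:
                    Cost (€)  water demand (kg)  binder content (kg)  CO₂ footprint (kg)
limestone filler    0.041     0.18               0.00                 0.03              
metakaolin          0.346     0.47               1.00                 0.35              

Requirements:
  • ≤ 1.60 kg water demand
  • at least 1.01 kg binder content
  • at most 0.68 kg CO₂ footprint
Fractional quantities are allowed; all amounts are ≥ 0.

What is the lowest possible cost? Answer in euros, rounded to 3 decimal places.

Let x1 = kg of limestone filler, x2 = kg of metakaolin.
Minimize 0.041x1 + 0.346x2 with:
  0.18x1 + 0.47x2 ≤ 1.6   (water demand)
  1x2 ≥ 1.01   (binder content)
  0.03x1 + 0.35x2 ≤ 0.68   (CO₂ footprint)
  x1, x2 ≥ 0.
The cheapest feasible vertex uses only metakaolin; limestone filler is not used. The binder content requirement is met with equality.
Optimal quantities: metakaolin = 1.01 kg.
Objective = 0.346·1.01 = 0.34946.

€0.349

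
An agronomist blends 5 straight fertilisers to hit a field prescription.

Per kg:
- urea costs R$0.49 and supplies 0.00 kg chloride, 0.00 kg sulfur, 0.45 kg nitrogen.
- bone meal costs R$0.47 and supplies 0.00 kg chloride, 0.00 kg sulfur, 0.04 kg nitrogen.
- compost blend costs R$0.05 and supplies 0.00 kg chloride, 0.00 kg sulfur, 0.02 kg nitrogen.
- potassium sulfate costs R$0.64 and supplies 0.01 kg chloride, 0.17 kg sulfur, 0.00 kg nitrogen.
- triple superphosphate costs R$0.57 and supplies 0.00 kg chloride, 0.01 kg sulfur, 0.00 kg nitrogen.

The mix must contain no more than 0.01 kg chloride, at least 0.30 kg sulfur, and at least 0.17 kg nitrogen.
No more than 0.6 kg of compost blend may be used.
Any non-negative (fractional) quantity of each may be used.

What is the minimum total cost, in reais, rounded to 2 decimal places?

Set it up as a linear program. Let x1 = kg of urea, x2 = kg of bone meal, x3 = kg of compost blend, x4 = kg of potassium sulfate, x5 = kg of triple superphosphate.
min 0.49x1 + 0.47x2 + 0.05x3 + 0.64x4 + 0.57x5 subject to:
  0.01x4 ≤ 0.01   (chloride)
  0.17x4 + 0.01x5 ≥ 0.3   (sulfur)
  0.45x1 + 0.04x2 + 0.02x3 ≥ 0.17   (nitrogen)
  x3 ≤ 0.6
  x1, x2, x3, x4, x5 ≥ 0.
At the optimum only urea, potassium sulfate, triple superphosphate are positive (bone meal, compost blend = 0). The chloride, sulfur, nitrogen requirements are met with equality.
Solving gives x1 = 0.3778, x4 = 1, x5 = 13.
Cost = 0.49·0.3778 + 0.64·1 + 0.57·13 = 8.2351.

R$8.24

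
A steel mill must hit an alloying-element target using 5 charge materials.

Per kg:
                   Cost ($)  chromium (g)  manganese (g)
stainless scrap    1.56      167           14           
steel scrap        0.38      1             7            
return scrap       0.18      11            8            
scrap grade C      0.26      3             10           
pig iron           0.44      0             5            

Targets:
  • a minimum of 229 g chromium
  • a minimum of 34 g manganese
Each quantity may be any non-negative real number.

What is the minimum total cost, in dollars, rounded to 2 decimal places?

$2.30

Set it up as a linear program. Let x1 = kg of stainless scrap, x2 = kg of steel scrap, x3 = kg of return scrap, x4 = kg of scrap grade C, x5 = kg of pig iron.
min 1.56x1 + 0.38x2 + 0.18x3 + 0.26x4 + 0.44x5 with:
  167x1 + 1x2 + 11x3 + 3x4 ≥ 229   (chromium)
  14x1 + 7x2 + 8x3 + 10x4 + 5x5 ≥ 34   (manganese)
  x1, x2, x3, x4, x5 ≥ 0.
The cheapest feasible vertex uses only stainless scrap, return scrap; steel scrap, scrap grade C, pig iron are not used. The chromium and manganese requirements are met with equality.
So stainless scrap = 1.234 kg, return scrap = 2.091 kg.
Hence cost = 1.56·1.234 + 0.18·2.091 = $2.3014.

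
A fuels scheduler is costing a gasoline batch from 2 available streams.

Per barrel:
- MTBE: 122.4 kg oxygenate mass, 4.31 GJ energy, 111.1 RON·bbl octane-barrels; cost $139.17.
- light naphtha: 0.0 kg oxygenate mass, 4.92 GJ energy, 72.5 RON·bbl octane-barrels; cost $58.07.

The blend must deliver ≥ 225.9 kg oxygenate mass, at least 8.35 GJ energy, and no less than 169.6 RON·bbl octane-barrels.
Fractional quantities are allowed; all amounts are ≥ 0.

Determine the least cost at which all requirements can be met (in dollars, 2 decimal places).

$261.52

Treat it as an LP. Let x1 = barrels of MTBE, x2 = barrels of light naphtha.
Minimise 139.17x1 + 58.07x2 s.t.:
  122.4x1 ≥ 225.9   (oxygenate mass)
  4.31x1 + 4.92x2 ≥ 8.35   (energy)
  111.1x1 + 72.5x2 ≥ 169.6   (octane-barrels)
  x1, x2 ≥ 0.
Both inputs are positive at the optimum. There the oxygenate mass and energy constraints are tight.
Solving gives x1 = 1.8456, x2 = 0.080389.
Objective = 139.17·1.8456 + 58.07·0.080389 = 261.5203.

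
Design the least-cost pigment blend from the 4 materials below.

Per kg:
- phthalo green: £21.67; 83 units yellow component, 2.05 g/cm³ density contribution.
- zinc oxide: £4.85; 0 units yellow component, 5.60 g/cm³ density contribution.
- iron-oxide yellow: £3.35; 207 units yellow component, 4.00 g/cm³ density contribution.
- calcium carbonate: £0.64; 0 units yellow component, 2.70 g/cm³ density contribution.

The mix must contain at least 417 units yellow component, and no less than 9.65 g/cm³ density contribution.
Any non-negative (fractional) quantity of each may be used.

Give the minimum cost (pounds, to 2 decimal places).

This is a linear program. Let x1 = kg of phthalo green, x2 = kg of zinc oxide, x3 = kg of iron-oxide yellow, x4 = kg of calcium carbonate.
Minimise 21.67x1 + 4.85x2 + 3.35x3 + 0.64x4 with:
  83x1 + 207x3 ≥ 417   (yellow component)
  2.05x1 + 5.6x2 + 4x3 + 2.7x4 ≥ 9.65   (density contribution)
  x1, x2, x3, x4 ≥ 0.
The optimal basis is {iron-oxide yellow, calcium carbonate}; phthalo green, zinc oxide drop out. Binding constraints: yellow component and density contribution.
Solving gives x3 = 2.0145, x4 = 0.58964.
Hence cost = 3.35·2.0145 + 0.64·0.58964 = £7.1259.

£7.13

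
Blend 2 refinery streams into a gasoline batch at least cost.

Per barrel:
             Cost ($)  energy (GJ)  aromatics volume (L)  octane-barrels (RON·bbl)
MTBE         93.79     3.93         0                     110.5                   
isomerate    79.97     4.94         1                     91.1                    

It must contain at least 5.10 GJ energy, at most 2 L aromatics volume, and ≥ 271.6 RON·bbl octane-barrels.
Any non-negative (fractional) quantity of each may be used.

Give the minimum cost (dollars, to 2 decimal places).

Let x1 = barrels of MTBE, x2 = barrels of isomerate.
Minimise 93.79x1 + 79.97x2 subject to:
  3.93x1 + 4.94x2 ≥ 5.1   (energy)
  1x2 ≤ 2   (aromatics volume)
  110.5x1 + 91.1x2 ≥ 271.6   (octane-barrels)
  x1, x2 ≥ 0.
The cheapest feasible vertex uses only MTBE; isomerate is not used. Binding constraint: octane-barrels.
Solving gives x1 = 2.4579.
Cost = 93.79·2.4579 = 230.5264.

$230.53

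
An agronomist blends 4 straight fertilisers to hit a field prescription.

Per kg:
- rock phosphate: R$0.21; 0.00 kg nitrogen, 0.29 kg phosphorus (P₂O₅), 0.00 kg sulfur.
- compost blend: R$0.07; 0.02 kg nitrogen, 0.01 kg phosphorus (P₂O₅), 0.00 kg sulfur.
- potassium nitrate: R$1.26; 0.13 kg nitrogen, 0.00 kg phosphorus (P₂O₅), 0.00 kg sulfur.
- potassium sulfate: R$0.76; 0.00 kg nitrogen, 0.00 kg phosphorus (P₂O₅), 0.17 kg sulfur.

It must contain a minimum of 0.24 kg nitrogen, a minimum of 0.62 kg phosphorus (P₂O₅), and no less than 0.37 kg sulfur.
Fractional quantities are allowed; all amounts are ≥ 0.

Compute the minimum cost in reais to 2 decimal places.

R$2.86

Let x1 = kg of rock phosphate, x2 = kg of compost blend, x3 = kg of potassium nitrate, x4 = kg of potassium sulfate.
Minimize 0.21x1 + 0.07x2 + 1.26x3 + 0.76x4 subject to:
  0.02x2 + 0.13x3 ≥ 0.24   (nitrogen)
  0.29x1 + 0.01x2 ≥ 0.62   (phosphorus (P₂O₅))
  0.17x4 ≥ 0.37   (sulfur)
  x1, x2, x3, x4 ≥ 0.
The optimal basis is {rock phosphate, compost blend, potassium sulfate}; potassium nitrate drops out. The nitrogen, phosphorus (P₂O₅), sulfur requirements are met with equality.
Solving gives x1 = 1.724, x2 = 12, x4 = 2.176.
Hence cost = 0.21·1.724 + 0.07·12 + 0.76·2.176 = R$2.8558.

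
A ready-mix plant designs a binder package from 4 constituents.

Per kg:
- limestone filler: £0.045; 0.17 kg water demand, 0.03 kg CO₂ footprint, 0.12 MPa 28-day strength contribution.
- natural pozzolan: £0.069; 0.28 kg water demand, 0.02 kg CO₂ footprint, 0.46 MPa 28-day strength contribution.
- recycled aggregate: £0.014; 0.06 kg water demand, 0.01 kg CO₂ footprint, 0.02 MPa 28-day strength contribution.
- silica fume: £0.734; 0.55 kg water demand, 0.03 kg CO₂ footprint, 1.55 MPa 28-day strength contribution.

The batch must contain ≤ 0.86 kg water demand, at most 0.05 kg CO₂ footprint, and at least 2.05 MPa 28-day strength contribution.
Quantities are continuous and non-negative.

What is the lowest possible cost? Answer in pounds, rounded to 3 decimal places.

Set it up as a linear program. Let x1 = kg of limestone filler, x2 = kg of natural pozzolan, x3 = kg of recycled aggregate, x4 = kg of silica fume.
min 0.045x1 + 0.069x2 + 0.014x3 + 0.734x4 s.t.:
  0.17x1 + 0.28x2 + 0.06x3 + 0.55x4 ≤ 0.86   (water demand)
  0.03x1 + 0.02x2 + 0.01x3 + 0.03x4 ≤ 0.05   (CO₂ footprint)
  0.12x1 + 0.46x2 + 0.02x3 + 1.55x4 ≥ 2.05   (28-day strength contribution)
  x1, x2, x3, x4 ≥ 0.
The cheapest feasible vertex uses only natural pozzolan, silica fume; limestone filler, recycled aggregate are not used. The CO₂ footprint and 28-day strength contribution requirements are met with equality.
Solving gives x2 = 0.93023, x4 = 1.0465.
Cost = 0.069·0.93023 + 0.734·1.0465 = 0.83232.

£0.832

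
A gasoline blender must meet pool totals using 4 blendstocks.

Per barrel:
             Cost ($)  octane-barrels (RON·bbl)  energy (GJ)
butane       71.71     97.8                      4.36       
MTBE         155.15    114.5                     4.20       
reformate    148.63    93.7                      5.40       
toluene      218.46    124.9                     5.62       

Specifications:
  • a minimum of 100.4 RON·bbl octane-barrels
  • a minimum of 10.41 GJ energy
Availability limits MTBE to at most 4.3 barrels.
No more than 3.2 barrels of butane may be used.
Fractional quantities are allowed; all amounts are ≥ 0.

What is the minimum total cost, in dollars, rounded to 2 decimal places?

$171.22

Let x1 = barrels of butane, x2 = barrels of MTBE, x3 = barrels of reformate, x4 = barrels of toluene.
Minimize 71.71x1 + 155.15x2 + 148.63x3 + 218.46x4 subject to:
  97.8x1 + 114.5x2 + 93.7x3 + 124.9x4 ≥ 100.4   (octane-barrels)
  4.36x1 + 4.2x2 + 5.4x3 + 5.62x4 ≥ 10.41   (energy)
  x2 ≤ 4.3
  x1 ≤ 3.2
  x1, x2, x3, x4 ≥ 0.
At the optimum only butane is positive (MTBE, reformate, toluene = 0). Binding constraint: energy.
Solving gives x1 = 2.38761.
Cost = 71.71·2.38761 = 171.2155.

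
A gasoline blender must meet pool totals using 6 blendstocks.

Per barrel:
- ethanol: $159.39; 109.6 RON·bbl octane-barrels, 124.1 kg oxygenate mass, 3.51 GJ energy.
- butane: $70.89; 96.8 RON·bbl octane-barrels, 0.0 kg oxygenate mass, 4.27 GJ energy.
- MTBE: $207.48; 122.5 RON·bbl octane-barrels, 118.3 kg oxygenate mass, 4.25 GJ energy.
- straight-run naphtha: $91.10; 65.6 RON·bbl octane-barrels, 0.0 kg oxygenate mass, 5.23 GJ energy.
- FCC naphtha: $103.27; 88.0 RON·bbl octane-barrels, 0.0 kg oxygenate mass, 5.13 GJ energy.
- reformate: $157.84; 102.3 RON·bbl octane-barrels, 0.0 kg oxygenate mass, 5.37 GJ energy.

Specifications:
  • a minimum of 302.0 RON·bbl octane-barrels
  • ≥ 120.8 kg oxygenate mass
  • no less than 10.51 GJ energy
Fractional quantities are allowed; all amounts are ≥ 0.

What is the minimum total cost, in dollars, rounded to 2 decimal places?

Let x1 = barrels of ethanol, x2 = barrels of butane, x3 = barrels of MTBE, x4 = barrels of straight-run naphtha, x5 = barrels of FCC naphtha, x6 = barrels of reformate.
min 159.39x1 + 70.89x2 + 207.48x3 + 91.1x4 + 103.27x5 + 157.84x6 s.t.:
  109.6x1 + 96.8x2 + 122.5x3 + 65.6x4 + 88x5 + 102.3x6 ≥ 302   (octane-barrels)
  124.1x1 + 118.3x3 ≥ 120.8   (oxygenate mass)
  3.51x1 + 4.27x2 + 4.25x3 + 5.23x4 + 5.13x5 + 5.37x6 ≥ 10.51   (energy)
  x1, x2, x3, x4, x5, x6 ≥ 0.
The cheapest feasible vertex uses only ethanol, butane; MTBE, straight-run naphtha, FCC naphtha, reformate are not used. The octane-barrels and oxygenate mass requirements are met with equality.
Solving gives x1 = 0.97341, x2 = 2.0177.
Hence cost = 159.39·0.97341 + 70.89·2.0177 = $298.1866.

$298.19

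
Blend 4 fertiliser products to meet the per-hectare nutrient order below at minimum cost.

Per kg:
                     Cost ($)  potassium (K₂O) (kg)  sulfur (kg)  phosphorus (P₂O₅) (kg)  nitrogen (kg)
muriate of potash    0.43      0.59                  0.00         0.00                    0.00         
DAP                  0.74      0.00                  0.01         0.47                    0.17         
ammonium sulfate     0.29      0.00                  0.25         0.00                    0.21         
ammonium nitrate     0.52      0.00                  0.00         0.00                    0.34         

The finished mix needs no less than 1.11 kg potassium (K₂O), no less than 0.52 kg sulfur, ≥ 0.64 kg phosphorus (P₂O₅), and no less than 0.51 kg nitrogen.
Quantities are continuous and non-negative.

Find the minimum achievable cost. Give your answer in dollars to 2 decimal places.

$2.40

Set it up as a linear program. Let x1 = kg of muriate of potash, x2 = kg of DAP, x3 = kg of ammonium sulfate, x4 = kg of ammonium nitrate.
min 0.43x1 + 0.74x2 + 0.29x3 + 0.52x4 with:
  0.59x1 ≥ 1.11   (potassium (K₂O))
  0.01x2 + 0.25x3 ≥ 0.52   (sulfur)
  0.47x2 ≥ 0.64   (phosphorus (P₂O₅))
  0.17x2 + 0.21x3 + 0.34x4 ≥ 0.51   (nitrogen)
  x1, x2, x3, x4 ≥ 0.
The cheapest feasible vertex uses only muriate of potash, DAP, ammonium sulfate; ammonium nitrate is not used. There the potassium (K₂O), sulfur, phosphorus (P₂O₅) constraints are tight.
That vertex is x1 = 1.881, x2 = 1.362, x3 = 2.026.
Objective = 0.43·1.881 + 0.74·1.362 + 0.29·2.026 = 2.4043.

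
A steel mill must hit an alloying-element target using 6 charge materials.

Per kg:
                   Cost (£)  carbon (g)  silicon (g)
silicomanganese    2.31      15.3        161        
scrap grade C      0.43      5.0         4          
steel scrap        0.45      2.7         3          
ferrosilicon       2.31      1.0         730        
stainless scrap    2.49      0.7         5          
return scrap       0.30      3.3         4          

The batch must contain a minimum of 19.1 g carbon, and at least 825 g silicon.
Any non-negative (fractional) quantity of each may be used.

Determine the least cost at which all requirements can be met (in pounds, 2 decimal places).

Set it up as a linear program. Let x1 = kg of silicomanganese, x2 = kg of scrap grade C, x3 = kg of steel scrap, x4 = kg of ferrosilicon, x5 = kg of stainless scrap, x6 = kg of return scrap.
Minimize 2.31x1 + 0.43x2 + 0.45x3 + 2.31x4 + 2.49x5 + 0.3x6 s.t.:
  15.3x1 + 5x2 + 2.7x3 + 1x4 + 0.7x5 + 3.3x6 ≥ 19.1   (carbon)
  161x1 + 4x2 + 3x3 + 730x4 + 5x5 + 4x6 ≥ 825   (silicon)
  x1, x2, x3, x4, x5, x6 ≥ 0.
The minimum-cost mix takes nothing from silicomanganese, steel scrap, stainless scrap, return scrap — only scrap grade C, ferrosilicon. There the carbon and silicon constraints are tight.
Solving gives x2 = 3.598, x4 = 1.11.
Objective = 0.43·3.598 + 2.31·1.11 = 4.1112.

£4.11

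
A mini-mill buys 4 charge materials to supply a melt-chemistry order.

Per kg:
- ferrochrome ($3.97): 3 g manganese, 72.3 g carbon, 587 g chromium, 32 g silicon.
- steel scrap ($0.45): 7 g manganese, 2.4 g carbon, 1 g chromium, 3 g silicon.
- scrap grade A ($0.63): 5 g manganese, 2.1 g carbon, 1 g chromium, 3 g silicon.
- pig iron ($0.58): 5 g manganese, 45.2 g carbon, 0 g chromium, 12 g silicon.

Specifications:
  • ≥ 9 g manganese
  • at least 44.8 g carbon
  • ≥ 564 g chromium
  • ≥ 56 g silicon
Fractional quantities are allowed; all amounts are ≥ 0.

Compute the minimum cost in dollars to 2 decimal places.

$5.04

Let x1 = kg of ferrochrome, x2 = kg of steel scrap, x3 = kg of scrap grade A, x4 = kg of pig iron.
Minimise 3.97x1 + 0.45x2 + 0.63x3 + 0.58x4 subject to:
  3x1 + 7x2 + 5x3 + 5x4 ≥ 9   (manganese)
  72.3x1 + 2.4x2 + 2.1x3 + 45.2x4 ≥ 44.8   (carbon)
  587x1 + 1x2 + 1x3 ≥ 564   (chromium)
  32x1 + 3x2 + 3x3 + 12x4 ≥ 56   (silicon)
  x1, x2, x3, x4 ≥ 0.
The minimum-cost mix takes nothing from steel scrap, scrap grade A — only ferrochrome, pig iron. Binding constraints: chromium and silicon.
So ferrochrome = 0.96082 kg, pig iron = 2.1045 kg.
Cost = 3.97·0.96082 + 0.58·2.1045 = 5.0351.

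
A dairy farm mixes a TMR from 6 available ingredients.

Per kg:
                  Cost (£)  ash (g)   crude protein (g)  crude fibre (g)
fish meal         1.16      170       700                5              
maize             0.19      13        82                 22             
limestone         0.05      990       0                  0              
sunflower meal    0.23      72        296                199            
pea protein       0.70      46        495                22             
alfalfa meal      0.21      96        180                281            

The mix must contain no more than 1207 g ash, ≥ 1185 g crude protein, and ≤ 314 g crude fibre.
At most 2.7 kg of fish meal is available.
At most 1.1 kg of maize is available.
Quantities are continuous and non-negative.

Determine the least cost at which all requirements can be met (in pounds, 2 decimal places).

Set it up as a linear program. Let x1 = kg of fish meal, x2 = kg of maize, x3 = kg of limestone, x4 = kg of sunflower meal, x5 = kg of pea protein, x6 = kg of alfalfa meal.
min 1.16x1 + 0.19x2 + 0.05x3 + 0.23x4 + 0.7x5 + 0.21x6 with:
  170x1 + 13x2 + 990x3 + 72x4 + 46x5 + 96x6 ≤ 1207   (ash)
  700x1 + 82x2 + 296x4 + 495x5 + 180x6 ≥ 1185   (crude protein)
  5x1 + 22x2 + 199x4 + 22x5 + 281x6 ≤ 314   (crude fibre)
  x1 ≤ 2.7
  x2 ≤ 1.1
  x1, x2, x3, x4, x5, x6 ≥ 0.
The optimal basis is {sunflower meal, pea protein}; fish meal, maize, limestone, alfalfa meal drop out. The crude protein and crude fibre requirements are met with equality.
That vertex is x4 = 1.406, x5 = 1.553.
Hence cost = 0.23·1.406 + 0.7·1.553 = £1.4105.

£1.41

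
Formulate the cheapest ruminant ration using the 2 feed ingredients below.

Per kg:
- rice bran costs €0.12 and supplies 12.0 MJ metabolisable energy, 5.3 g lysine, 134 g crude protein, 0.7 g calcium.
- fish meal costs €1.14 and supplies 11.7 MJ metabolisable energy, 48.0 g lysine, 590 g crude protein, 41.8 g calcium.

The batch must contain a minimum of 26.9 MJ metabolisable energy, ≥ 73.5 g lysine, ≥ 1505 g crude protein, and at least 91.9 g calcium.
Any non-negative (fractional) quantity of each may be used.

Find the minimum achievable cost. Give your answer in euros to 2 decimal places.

This is a linear program. Let x1 = kg of rice bran, x2 = kg of fish meal.
Minimise 0.12x1 + 1.14x2 s.t.:
  12x1 + 11.7x2 ≥ 26.9   (metabolisable energy)
  5.3x1 + 48x2 ≥ 73.5   (lysine)
  134x1 + 590x2 ≥ 1505   (crude protein)
  0.7x1 + 41.8x2 ≥ 91.9   (calcium)
  x1, x2 ≥ 0.
Both inputs are positive at the optimum. Binding constraints: crude protein and calcium.
So rice bran = 1.675 kg, fish meal = 2.171 kg.
Total cost: 0.12·1.675 + 1.14·2.171 = 2.6759.

€2.68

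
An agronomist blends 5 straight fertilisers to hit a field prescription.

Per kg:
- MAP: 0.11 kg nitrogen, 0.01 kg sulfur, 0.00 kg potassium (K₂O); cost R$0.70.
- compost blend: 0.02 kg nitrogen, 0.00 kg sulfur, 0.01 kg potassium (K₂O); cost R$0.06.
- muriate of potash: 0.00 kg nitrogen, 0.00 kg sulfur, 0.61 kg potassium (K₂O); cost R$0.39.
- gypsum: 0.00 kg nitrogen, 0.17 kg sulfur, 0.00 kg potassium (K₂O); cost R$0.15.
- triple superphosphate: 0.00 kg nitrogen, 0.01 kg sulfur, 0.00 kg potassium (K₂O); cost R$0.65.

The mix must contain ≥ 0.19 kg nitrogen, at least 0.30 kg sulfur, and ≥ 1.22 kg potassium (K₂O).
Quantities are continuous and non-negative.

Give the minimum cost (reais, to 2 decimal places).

Treat it as an LP. Let x1 = kg of MAP, x2 = kg of compost blend, x3 = kg of muriate of potash, x4 = kg of gypsum, x5 = kg of triple superphosphate.
Minimise 0.7x1 + 0.06x2 + 0.39x3 + 0.15x4 + 0.65x5 s.t.:
  0.11x1 + 0.02x2 ≥ 0.19   (nitrogen)
  0.01x1 + 0.17x4 + 0.01x5 ≥ 0.3   (sulfur)
  0.01x2 + 0.61x3 ≥ 1.22   (potassium (K₂O))
  x1, x2, x3, x4, x5 ≥ 0.
The cheapest feasible vertex uses only compost blend, muriate of potash, gypsum; MAP, triple superphosphate are not used. Binding constraints: nitrogen, sulfur, potassium (K₂O).
Solving gives x2 = 9.5, x3 = 1.844, x4 = 1.765.
Objective = 0.06·9.5 + 0.39·1.844 + 0.15·1.765 = 1.5539.

R$1.55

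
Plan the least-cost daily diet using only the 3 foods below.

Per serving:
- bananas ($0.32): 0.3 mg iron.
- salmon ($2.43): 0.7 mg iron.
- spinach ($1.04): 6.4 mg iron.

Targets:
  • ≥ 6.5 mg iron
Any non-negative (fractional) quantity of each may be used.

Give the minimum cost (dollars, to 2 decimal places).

$1.06

Treat it as an LP. Let x1 = servings of bananas, x2 = servings of salmon, x3 = servings of spinach.
Minimize 0.32x1 + 2.43x2 + 1.04x3 with:
  0.3x1 + 0.7x2 + 6.4x3 ≥ 6.5   (iron)
  x1, x2, x3 ≥ 0.
The cheapest feasible vertex uses only spinach; bananas, salmon are not used. Binding constraint: iron.
So spinach = 1.016 servings.
Cost = 1.04·1.016 = 1.0566.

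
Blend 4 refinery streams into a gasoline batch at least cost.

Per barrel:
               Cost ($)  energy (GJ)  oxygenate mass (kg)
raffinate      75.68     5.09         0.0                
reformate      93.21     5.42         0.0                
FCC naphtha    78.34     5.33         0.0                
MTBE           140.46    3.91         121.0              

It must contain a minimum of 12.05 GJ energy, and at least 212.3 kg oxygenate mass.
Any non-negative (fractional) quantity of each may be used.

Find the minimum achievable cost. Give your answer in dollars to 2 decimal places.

$322.72

This is a linear program. Let x1 = barrels of raffinate, x2 = barrels of reformate, x3 = barrels of FCC naphtha, x4 = barrels of MTBE.
min 75.68x1 + 93.21x2 + 78.34x3 + 140.46x4 subject to:
  5.09x1 + 5.42x2 + 5.33x3 + 3.91x4 ≥ 12.05   (energy)
  121x4 ≥ 212.3   (oxygenate mass)
  x1, x2, x3, x4 ≥ 0.
The cheapest feasible vertex uses only FCC naphtha, MTBE; raffinate, reformate are not used. There the energy and oxygenate mass constraints are tight.
So FCC naphtha = 0.97368 barrels, MTBE = 1.7545 barrels.
Objective = 78.34·0.97368 + 140.46·1.7545 = 322.7152.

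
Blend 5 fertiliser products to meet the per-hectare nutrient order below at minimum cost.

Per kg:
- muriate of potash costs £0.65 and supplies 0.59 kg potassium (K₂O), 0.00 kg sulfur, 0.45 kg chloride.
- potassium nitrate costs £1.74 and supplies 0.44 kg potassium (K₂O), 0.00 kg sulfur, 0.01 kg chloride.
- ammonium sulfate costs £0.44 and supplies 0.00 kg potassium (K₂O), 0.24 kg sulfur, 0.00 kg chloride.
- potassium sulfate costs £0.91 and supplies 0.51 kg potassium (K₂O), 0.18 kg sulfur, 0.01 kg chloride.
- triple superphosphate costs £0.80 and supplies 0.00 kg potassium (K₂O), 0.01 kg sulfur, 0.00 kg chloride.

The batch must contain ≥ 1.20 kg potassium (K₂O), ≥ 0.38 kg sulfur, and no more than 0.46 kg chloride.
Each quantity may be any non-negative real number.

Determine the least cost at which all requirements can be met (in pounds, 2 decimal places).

£2.04

Let x1 = kg of muriate of potash, x2 = kg of potassium nitrate, x3 = kg of ammonium sulfate, x4 = kg of potassium sulfate, x5 = kg of triple superphosphate.
Minimize 0.65x1 + 1.74x2 + 0.44x3 + 0.91x4 + 0.8x5 s.t.:
  0.59x1 + 0.44x2 + 0.51x4 ≥ 1.2   (potassium (K₂O))
  0.24x3 + 0.18x4 + 0.01x5 ≥ 0.38   (sulfur)
  0.45x1 + 0.01x2 + 0.01x4 ≤ 0.46   (chloride)
  x1, x2, x3, x4, x5 ≥ 0.
The cheapest feasible vertex uses only muriate of potash, ammonium sulfate, potassium sulfate; potassium nitrate, triple superphosphate are not used. The potassium (K₂O), sulfur, chloride requirements are met with equality.
So muriate of potash = 0.9955 kg, ammonium sulfate = 0.6824 kg, potassium sulfate = 1.201 kg.
Hence cost = 0.65·0.9955 + 0.44·0.6824 + 0.91·1.201 = £2.0402.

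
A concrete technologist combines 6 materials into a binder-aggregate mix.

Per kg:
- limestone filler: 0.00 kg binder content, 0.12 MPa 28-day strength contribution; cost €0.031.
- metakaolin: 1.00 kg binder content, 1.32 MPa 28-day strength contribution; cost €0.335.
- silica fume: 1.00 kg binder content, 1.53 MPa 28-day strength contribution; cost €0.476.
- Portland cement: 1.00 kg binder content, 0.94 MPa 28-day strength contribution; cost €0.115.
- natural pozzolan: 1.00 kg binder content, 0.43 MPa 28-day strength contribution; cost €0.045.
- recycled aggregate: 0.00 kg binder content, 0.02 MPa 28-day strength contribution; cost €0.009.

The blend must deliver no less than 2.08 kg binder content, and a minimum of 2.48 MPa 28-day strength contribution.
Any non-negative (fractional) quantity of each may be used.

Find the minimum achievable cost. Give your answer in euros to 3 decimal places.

€0.260

Set it up as a linear program. Let x1 = kg of limestone filler, x2 = kg of metakaolin, x3 = kg of silica fume, x4 = kg of Portland cement, x5 = kg of natural pozzolan, x6 = kg of recycled aggregate.
Minimize 0.031x1 + 0.335x2 + 0.476x3 + 0.115x4 + 0.045x5 + 0.009x6 s.t.:
  1x2 + 1x3 + 1x4 + 1x5 ≥ 2.08   (binder content)
  0.12x1 + 1.32x2 + 1.53x3 + 0.94x4 + 0.43x5 + 0.02x6 ≥ 2.48   (28-day strength contribution)
  x1, x2, x3, x4, x5, x6 ≥ 0.
The optimal basis is {natural pozzolan}; limestone filler, metakaolin, silica fume, Portland cement, recycled aggregate drop out. The 28-day strength contribution requirement is met with equality.
That vertex is x5 = 5.767.
Cost = 0.045·5.767 = 0.25952.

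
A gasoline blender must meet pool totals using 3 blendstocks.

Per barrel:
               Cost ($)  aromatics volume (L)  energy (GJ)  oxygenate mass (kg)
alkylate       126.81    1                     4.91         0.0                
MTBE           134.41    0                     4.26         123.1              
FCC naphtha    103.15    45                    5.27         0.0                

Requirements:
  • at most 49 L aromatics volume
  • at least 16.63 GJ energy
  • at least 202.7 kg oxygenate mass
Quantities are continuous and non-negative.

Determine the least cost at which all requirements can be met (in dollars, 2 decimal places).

$434.36

Set it up as a linear program. Let x1 = barrels of alkylate, x2 = barrels of MTBE, x3 = barrels of FCC naphtha.
Minimise 126.81x1 + 134.41x2 + 103.15x3 s.t.:
  1x1 + 45x3 ≤ 49   (aromatics volume)
  4.91x1 + 4.26x2 + 5.27x3 ≥ 16.63   (energy)
  123.1x2 ≥ 202.7   (oxygenate mass)
  x1, x2, x3 ≥ 0.
All 3 inputs are positive at the optimum. There the aromatics volume, energy, oxygenate mass constraints are tight.
Solving gives x1 = 0.80889, x2 = 1.6466, x3 = 1.0709.
Hence cost = 126.81·0.80889 + 134.41·1.6466 + 103.15·1.0709 = $434.3582.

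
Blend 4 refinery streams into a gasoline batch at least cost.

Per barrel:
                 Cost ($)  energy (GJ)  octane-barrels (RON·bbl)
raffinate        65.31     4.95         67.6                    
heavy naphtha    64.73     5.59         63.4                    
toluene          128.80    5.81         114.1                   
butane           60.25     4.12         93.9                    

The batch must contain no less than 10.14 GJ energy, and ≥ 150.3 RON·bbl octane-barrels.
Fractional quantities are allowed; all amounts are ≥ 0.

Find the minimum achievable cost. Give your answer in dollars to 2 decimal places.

Treat it as an LP. Let x1 = barrels of raffinate, x2 = barrels of heavy naphtha, x3 = barrels of toluene, x4 = barrels of butane.
min 65.31x1 + 64.73x2 + 128.8x3 + 60.25x4 s.t.:
  4.95x1 + 5.59x2 + 5.81x3 + 4.12x4 ≥ 10.14   (energy)
  67.6x1 + 63.4x2 + 114.1x3 + 93.9x4 ≥ 150.3   (octane-barrels)
  x1, x2, x3, x4 ≥ 0.
The minimum-cost mix takes nothing from raffinate, toluene — only heavy naphtha, butane. The energy and octane-barrels requirements are met with equality.
Solving gives x2 = 1.2625, x4 = 0.74822.
Total cost: 64.73·1.2625 + 60.25·0.74822 = 126.8019.

$126.80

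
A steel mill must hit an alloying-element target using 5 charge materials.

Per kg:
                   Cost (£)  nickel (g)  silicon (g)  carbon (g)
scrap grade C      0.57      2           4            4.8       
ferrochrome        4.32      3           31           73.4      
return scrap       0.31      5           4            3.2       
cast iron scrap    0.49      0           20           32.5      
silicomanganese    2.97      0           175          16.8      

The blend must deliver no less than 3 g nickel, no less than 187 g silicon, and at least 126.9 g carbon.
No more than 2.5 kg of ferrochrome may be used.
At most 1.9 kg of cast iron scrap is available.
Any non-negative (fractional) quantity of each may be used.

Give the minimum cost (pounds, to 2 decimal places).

Set it up as a linear program. Let x1 = kg of scrap grade C, x2 = kg of ferrochrome, x3 = kg of return scrap, x4 = kg of cast iron scrap, x5 = kg of silicomanganese.
min 0.57x1 + 4.32x2 + 0.31x3 + 0.49x4 + 2.97x5 s.t.:
  2x1 + 3x2 + 5x3 ≥ 3   (nickel)
  4x1 + 31x2 + 4x3 + 20x4 + 175x5 ≥ 187   (silicon)
  4.8x1 + 73.4x2 + 3.2x3 + 32.5x4 + 16.8x5 ≥ 126.9   (carbon)
  x2 ≤ 2.5
  x4 ≤ 1.9
  x1, x2, x3, x4, x5 ≥ 0.
The optimal basis is {ferrochrome, return scrap, cast iron scrap, silicomanganese}; scrap grade C drops out. The nickel, silicon, carbon, the cast iron scrap cap requirements are met with equality.
So ferrochrome = 0.7152 kg, return scrap = 0.1709 kg, cast iron scrap = 1.9 kg, silicomanganese = 0.7208 kg.
Cost = 4.32·0.7152 + 0.31·0.1709 + 0.49·1.9 + 2.97·0.7208 = 6.2144.

£6.21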